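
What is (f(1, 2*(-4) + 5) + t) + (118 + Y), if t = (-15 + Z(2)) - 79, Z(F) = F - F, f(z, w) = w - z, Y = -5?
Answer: 15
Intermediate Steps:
Z(F) = 0
t = -94 (t = (-15 + 0) - 79 = -15 - 79 = -94)
(f(1, 2*(-4) + 5) + t) + (118 + Y) = (((2*(-4) + 5) - 1*1) - 94) + (118 - 5) = (((-8 + 5) - 1) - 94) + 113 = ((-3 - 1) - 94) + 113 = (-4 - 94) + 113 = -98 + 113 = 15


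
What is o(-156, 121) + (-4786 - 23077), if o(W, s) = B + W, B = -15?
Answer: -28034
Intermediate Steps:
o(W, s) = -15 + W
o(-156, 121) + (-4786 - 23077) = (-15 - 156) + (-4786 - 23077) = -171 - 27863 = -28034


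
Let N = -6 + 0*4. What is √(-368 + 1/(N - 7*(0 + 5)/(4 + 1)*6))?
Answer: I*√52995/12 ≈ 19.184*I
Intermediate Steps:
N = -6 (N = -6 + 0 = -6)
√(-368 + 1/(N - 7*(0 + 5)/(4 + 1)*6)) = √(-368 + 1/(-6 - 7*(0 + 5)/(4 + 1)*6)) = √(-368 + 1/(-6 - 35/5*6)) = √(-368 + 1/(-6 - 7*1*6)) = √(-368 + 1/(-6 - 7*6)) = √(-368 + 1/(-6 - 42)) = √(-368 + 1/(-48)) = √(-368 - 1/48) = √(-17665/48) = I*√52995/12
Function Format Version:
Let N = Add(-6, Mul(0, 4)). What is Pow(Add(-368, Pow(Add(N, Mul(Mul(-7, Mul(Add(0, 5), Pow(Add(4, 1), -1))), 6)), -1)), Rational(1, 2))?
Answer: Mul(Rational(1, 12), I, Pow(52995, Rational(1, 2))) ≈ Mul(19.184, I)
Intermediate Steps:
N = -6 (N = Add(-6, 0) = -6)
Pow(Add(-368, Pow(Add(N, Mul(Mul(-7, Mul(Add(0, 5), Pow(Add(4, 1), -1))), 6)), -1)), Rational(1, 2)) = Pow(Add(-368, Pow(Add(-6, Mul(Mul(-7, Mul(Add(0, 5), Pow(Add(4, 1), -1))), 6)), -1)), Rational(1, 2)) = Pow(Add(-368, Pow(Add(-6, Mul(Mul(-7, Mul(5, Pow(5, -1))), 6)), -1)), Rational(1, 2)) = Pow(Add(-368, Pow(Add(-6, Mul(Mul(-7, Mul(5, Rational(1, 5))), 6)), -1)), Rational(1, 2)) = Pow(Add(-368, Pow(Add(-6, Mul(Mul(-7, 1), 6)), -1)), Rational(1, 2)) = Pow(Add(-368, Pow(Add(-6, Mul(-7, 6)), -1)), Rational(1, 2)) = Pow(Add(-368, Pow(Add(-6, -42), -1)), Rational(1, 2)) = Pow(Add(-368, Pow(-48, -1)), Rational(1, 2)) = Pow(Add(-368, Rational(-1, 48)), Rational(1, 2)) = Pow(Rational(-17665, 48), Rational(1, 2)) = Mul(Rational(1, 12), I, Pow(52995, Rational(1, 2)))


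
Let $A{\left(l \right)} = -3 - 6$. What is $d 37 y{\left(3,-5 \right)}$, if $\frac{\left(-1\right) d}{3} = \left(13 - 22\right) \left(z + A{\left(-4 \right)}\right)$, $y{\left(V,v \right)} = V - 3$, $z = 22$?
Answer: $0$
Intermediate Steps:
$y{\left(V,v \right)} = -3 + V$
$A{\left(l \right)} = -9$ ($A{\left(l \right)} = -3 - 6 = -9$)
$d = 351$ ($d = - 3 \left(13 - 22\right) \left(22 - 9\right) = - 3 \left(\left(-9\right) 13\right) = \left(-3\right) \left(-117\right) = 351$)
$d 37 y{\left(3,-5 \right)} = 351 \cdot 37 \left(-3 + 3\right) = 12987 \cdot 0 = 0$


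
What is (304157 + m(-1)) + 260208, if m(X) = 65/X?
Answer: 564300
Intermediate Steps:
(304157 + m(-1)) + 260208 = (304157 + 65/(-1)) + 260208 = (304157 + 65*(-1)) + 260208 = (304157 - 65) + 260208 = 304092 + 260208 = 564300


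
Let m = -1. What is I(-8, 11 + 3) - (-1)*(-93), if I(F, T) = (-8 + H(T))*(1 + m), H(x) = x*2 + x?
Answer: -93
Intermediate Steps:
H(x) = 3*x (H(x) = 2*x + x = 3*x)
I(F, T) = 0 (I(F, T) = (-8 + 3*T)*(1 - 1) = (-8 + 3*T)*0 = 0)
I(-8, 11 + 3) - (-1)*(-93) = 0 - (-1)*(-93) = 0 - 1*93 = 0 - 93 = -93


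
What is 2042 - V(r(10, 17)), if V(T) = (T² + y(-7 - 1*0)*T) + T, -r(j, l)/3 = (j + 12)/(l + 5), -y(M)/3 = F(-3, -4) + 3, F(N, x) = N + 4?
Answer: 2000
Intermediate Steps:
F(N, x) = 4 + N
y(M) = -12 (y(M) = -3*((4 - 3) + 3) = -3*(1 + 3) = -3*4 = -12)
r(j, l) = -3*(12 + j)/(5 + l) (r(j, l) = -3*(j + 12)/(l + 5) = -3*(12 + j)/(5 + l))
V(T) = T² - 11*T (V(T) = (T² - 12*T) + T = T² - 11*T)
2042 - V(r(10, 17)) = 2042 - 3*(-12 - 1*10)/(5 + 17)*(-11 + 3*(-12 - 1*10)/(5 + 17)) = 2042 - 3*(-12 - 10)/22*(-11 + 3*(-12 - 10)/22) = 2042 - 3*(1/22)*(-22)*(-11 + 3*(1/22)*(-22)) = 2042 - (-3)*(-11 - 3) = 2042 - (-3)*(-14) = 2042 - 1*42 = 2042 - 42 = 2000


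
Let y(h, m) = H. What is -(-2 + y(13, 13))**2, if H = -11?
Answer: -169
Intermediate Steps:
y(h, m) = -11
-(-2 + y(13, 13))**2 = -(-2 - 11)**2 = -1*(-13)**2 = -1*169 = -169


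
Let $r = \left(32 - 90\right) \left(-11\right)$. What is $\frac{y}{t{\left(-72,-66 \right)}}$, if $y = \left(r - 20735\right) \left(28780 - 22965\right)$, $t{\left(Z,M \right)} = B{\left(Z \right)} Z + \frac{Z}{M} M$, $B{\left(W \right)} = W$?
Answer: $- \frac{12984895}{568} \approx -22861.0$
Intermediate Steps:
$t{\left(Z,M \right)} = Z + Z^{2}$ ($t{\left(Z,M \right)} = Z Z + \frac{Z}{M} M = Z^{2} + Z = Z + Z^{2}$)
$r = 638$ ($r = \left(-58\right) \left(-11\right) = 638$)
$y = -116864055$ ($y = \left(638 - 20735\right) \left(28780 - 22965\right) = \left(-20097\right) 5815 = -116864055$)
$\frac{y}{t{\left(-72,-66 \right)}} = - \frac{116864055}{\left(-72\right) \left(1 - 72\right)} = - \frac{116864055}{\left(-72\right) \left(-71\right)} = - \frac{116864055}{5112} = \left(-116864055\right) \frac{1}{5112} = - \frac{12984895}{568}$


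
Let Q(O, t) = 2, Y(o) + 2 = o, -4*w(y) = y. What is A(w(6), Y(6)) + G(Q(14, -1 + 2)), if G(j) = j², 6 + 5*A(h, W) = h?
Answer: 5/2 ≈ 2.5000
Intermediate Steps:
w(y) = -y/4
Y(o) = -2 + o
A(h, W) = -6/5 + h/5
A(w(6), Y(6)) + G(Q(14, -1 + 2)) = (-6/5 + (-¼*6)/5) + 2² = (-6/5 + (⅕)*(-3/2)) + 4 = (-6/5 - 3/10) + 4 = -3/2 + 4 = 5/2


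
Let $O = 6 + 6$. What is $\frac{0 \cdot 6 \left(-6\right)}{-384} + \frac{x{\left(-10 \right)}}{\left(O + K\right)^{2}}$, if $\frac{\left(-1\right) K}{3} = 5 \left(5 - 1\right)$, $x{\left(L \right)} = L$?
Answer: $- \frac{5}{1152} \approx -0.0043403$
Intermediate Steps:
$O = 12$
$K = -60$ ($K = - 3 \cdot 5 \left(5 - 1\right) = - 3 \cdot 5 \cdot 4 = \left(-3\right) 20 = -60$)
$\frac{0 \cdot 6 \left(-6\right)}{-384} + \frac{x{\left(-10 \right)}}{\left(O + K\right)^{2}} = \frac{0 \cdot 6 \left(-6\right)}{-384} - \frac{10}{\left(12 - 60\right)^{2}} = 0 \left(-6\right) \left(- \frac{1}{384}\right) - \frac{10}{\left(-48\right)^{2}} = 0 \left(- \frac{1}{384}\right) - \frac{10}{2304} = 0 - \frac{5}{1152} = - \frac{5}{1152}$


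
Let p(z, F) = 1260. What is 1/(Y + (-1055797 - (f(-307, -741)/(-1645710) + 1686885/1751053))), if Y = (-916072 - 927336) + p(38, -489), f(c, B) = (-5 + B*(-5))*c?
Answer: -288172543263/835108657400756140 ≈ -3.4507e-7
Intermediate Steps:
f(c, B) = c*(-5 - 5*B) (f(c, B) = (-5 - 5*B)*c = c*(-5 - 5*B))
Y = -1842148 (Y = (-916072 - 927336) + 1260 = -1843408 + 1260 = -1842148)
1/(Y + (-1055797 - (f(-307, -741)/(-1645710) + 1686885/1751053))) = 1/(-1842148 + (-1055797 - (-5*(-307)*(1 - 741)/(-1645710) + 1686885/1751053))) = 1/(-1842148 + (-1055797 - (-5*(-307)*(-740)*(-1/1645710) + 1686885*(1/1751053)))) = 1/(-1842148 + (-1055797 - (-1135900*(-1/1645710) + 1686885/1751053))) = 1/(-1842148 + (-1055797 - (113590/164571 + 1686885/1751053))) = 1/(-1842148 + (-1055797 - 1*476514461605/288172543263)) = 1/(-1842148 + (-1055797 - 476514461605/288172543263)) = 1/(-1842148 - 304252183173907216/288172543263) = 1/(-835108657400756140/288172543263) = -288172543263/835108657400756140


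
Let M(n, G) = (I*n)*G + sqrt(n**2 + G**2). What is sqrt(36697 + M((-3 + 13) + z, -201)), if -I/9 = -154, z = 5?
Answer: sqrt(-4142093 + 3*sqrt(4514)) ≈ 2035.2*I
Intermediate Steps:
I = 1386 (I = -9*(-154) = 1386)
M(n, G) = sqrt(G**2 + n**2) + 1386*G*n (M(n, G) = (1386*n)*G + sqrt(n**2 + G**2) = 1386*G*n + sqrt(G**2 + n**2) = sqrt(G**2 + n**2) + 1386*G*n)
sqrt(36697 + M((-3 + 13) + z, -201)) = sqrt(36697 + (sqrt((-201)**2 + ((-3 + 13) + 5)**2) + 1386*(-201)*((-3 + 13) + 5))) = sqrt(36697 + (sqrt(40401 + (10 + 5)**2) + 1386*(-201)*(10 + 5))) = sqrt(36697 + (sqrt(40401 + 15**2) + 1386*(-201)*15)) = sqrt(36697 + (sqrt(40401 + 225) - 4178790)) = sqrt(36697 + (sqrt(40626) - 4178790)) = sqrt(36697 + (3*sqrt(4514) - 4178790)) = sqrt(36697 + (-4178790 + 3*sqrt(4514))) = sqrt(-4142093 + 3*sqrt(4514))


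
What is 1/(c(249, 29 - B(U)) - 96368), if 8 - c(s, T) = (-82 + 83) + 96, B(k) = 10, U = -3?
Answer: -1/96457 ≈ -1.0367e-5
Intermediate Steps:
c(s, T) = -89 (c(s, T) = 8 - ((-82 + 83) + 96) = 8 - (1 + 96) = 8 - 1*97 = 8 - 97 = -89)
1/(c(249, 29 - B(U)) - 96368) = 1/(-89 - 96368) = 1/(-96457) = -1/96457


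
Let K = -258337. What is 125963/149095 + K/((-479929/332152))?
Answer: 12793477665038907/71555014255 ≈ 1.7879e+5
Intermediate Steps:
125963/149095 + K/((-479929/332152)) = 125963/149095 - 258337/((-479929/332152)) = 125963*(1/149095) - 258337/((-479929*1/332152)) = 125963/149095 - 258337/(-479929/332152) = 125963/149095 - 258337*(-332152/479929) = 125963/149095 + 85807151224/479929 = 12793477665038907/71555014255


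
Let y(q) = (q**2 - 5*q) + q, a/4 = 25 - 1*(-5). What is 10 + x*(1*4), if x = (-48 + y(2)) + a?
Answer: 282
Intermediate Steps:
a = 120 (a = 4*(25 - 1*(-5)) = 4*(25 + 5) = 4*30 = 120)
y(q) = q**2 - 4*q
x = 68 (x = (-48 + 2*(-4 + 2)) + 120 = (-48 + 2*(-2)) + 120 = (-48 - 4) + 120 = -52 + 120 = 68)
10 + x*(1*4) = 10 + 68*(1*4) = 10 + 68*4 = 10 + 272 = 282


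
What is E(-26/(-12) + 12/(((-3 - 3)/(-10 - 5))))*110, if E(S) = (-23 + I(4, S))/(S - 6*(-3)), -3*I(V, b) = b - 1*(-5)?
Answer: -10010/129 ≈ -77.597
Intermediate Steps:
I(V, b) = -5/3 - b/3 (I(V, b) = -(b - 1*(-5))/3 = -(b + 5)/3 = -(5 + b)/3 = -5/3 - b/3)
E(S) = (-74/3 - S/3)/(18 + S) (E(S) = (-23 + (-5/3 - S/3))/(S - 6*(-3)) = (-74/3 - S/3)/(S + 18) = (-74/3 - S/3)/(18 + S))
E(-26/(-12) + 12/(((-3 - 3)/(-10 - 5))))*110 = ((-74 - (-26/(-12) + 12/(((-3 - 3)/(-10 - 5)))))/(3*(18 + (-26/(-12) + 12/(((-3 - 3)/(-10 - 5)))))))*110 = ((-74 - (-26*(-1/12) + 12/((-6/(-15)))))/(3*(18 + (-26*(-1/12) + 12/((-6/(-15)))))))*110 = ((-74 - (13/6 + 12/((-6*(-1/15)))))/(3*(18 + (13/6 + 12/((-6*(-1/15)))))))*110 = ((-74 - (13/6 + 12/(2/5)))/(3*(18 + (13/6 + 12/(2/5)))))*110 = ((-74 - (13/6 + 12*(5/2)))/(3*(18 + (13/6 + 12*(5/2)))))*110 = ((-74 - (13/6 + 30))/(3*(18 + (13/6 + 30))))*110 = ((-74 - 1*193/6)/(3*(18 + 193/6)))*110 = ((-74 - 193/6)/(3*(301/6)))*110 = ((1/3)*(6/301)*(-637/6))*110 = -91/129*110 = -10010/129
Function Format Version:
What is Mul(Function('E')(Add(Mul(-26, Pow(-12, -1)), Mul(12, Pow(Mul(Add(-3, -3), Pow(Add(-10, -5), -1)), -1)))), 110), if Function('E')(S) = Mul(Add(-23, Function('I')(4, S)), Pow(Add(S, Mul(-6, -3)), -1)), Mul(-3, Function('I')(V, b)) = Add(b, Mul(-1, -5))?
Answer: Rational(-10010, 129) ≈ -77.597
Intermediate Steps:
Function('I')(V, b) = Add(Rational(-5, 3), Mul(Rational(-1, 3), b)) (Function('I')(V, b) = Mul(Rational(-1, 3), Add(b, Mul(-1, -5))) = Mul(Rational(-1, 3), Add(b, 5)) = Mul(Rational(-1, 3), Add(5, b)) = Add(Rational(-5, 3), Mul(Rational(-1, 3), b)))
Function('E')(S) = Mul(Pow(Add(18, S), -1), Add(Rational(-74, 3), Mul(Rational(-1, 3), S))) (Function('E')(S) = Mul(Add(-23, Add(Rational(-5, 3), Mul(Rational(-1, 3), S))), Pow(Add(S, Mul(-6, -3)), -1)) = Mul(Add(Rational(-74, 3), Mul(Rational(-1, 3), S)), Pow(Add(S, 18), -1)) = Mul(Add(Rational(-74, 3), Mul(Rational(-1, 3), S)), Pow(Add(18, S), -1)) = Mul(Pow(Add(18, S), -1), Add(Rational(-74, 3), Mul(Rational(-1, 3), S))))
Mul(Function('E')(Add(Mul(-26, Pow(-12, -1)), Mul(12, Pow(Mul(Add(-3, -3), Pow(Add(-10, -5), -1)), -1)))), 110) = Mul(Mul(Rational(1, 3), Pow(Add(18, Add(Mul(-26, Pow(-12, -1)), Mul(12, Pow(Mul(Add(-3, -3), Pow(Add(-10, -5), -1)), -1)))), -1), Add(-74, Mul(-1, Add(Mul(-26, Pow(-12, -1)), Mul(12, Pow(Mul(Add(-3, -3), Pow(Add(-10, -5), -1)), -1)))))), 110) = Mul(Mul(Rational(1, 3), Pow(Add(18, Add(Mul(-26, Rational(-1, 12)), Mul(12, Pow(Mul(-6, Pow(-15, -1)), -1)))), -1), Add(-74, Mul(-1, Add(Mul(-26, Rational(-1, 12)), Mul(12, Pow(Mul(-6, Pow(-15, -1)), -1)))))), 110) = Mul(Mul(Rational(1, 3), Pow(Add(18, Add(Rational(13, 6), Mul(12, Pow(Mul(-6, Rational(-1, 15)), -1)))), -1), Add(-74, Mul(-1, Add(Rational(13, 6), Mul(12, Pow(Mul(-6, Rational(-1, 15)), -1)))))), 110) = Mul(Mul(Rational(1, 3), Pow(Add(18, Add(Rational(13, 6), Mul(12, Pow(Rational(2, 5), -1)))), -1), Add(-74, Mul(-1, Add(Rational(13, 6), Mul(12, Pow(Rational(2, 5), -1)))))), 110) = Mul(Mul(Rational(1, 3), Pow(Add(18, Add(Rational(13, 6), Mul(12, Rational(5, 2)))), -1), Add(-74, Mul(-1, Add(Rational(13, 6), Mul(12, Rational(5, 2)))))), 110) = Mul(Mul(Rational(1, 3), Pow(Add(18, Add(Rational(13, 6), 30)), -1), Add(-74, Mul(-1, Add(Rational(13, 6), 30)))), 110) = Mul(Mul(Rational(1, 3), Pow(Add(18, Rational(193, 6)), -1), Add(-74, Mul(-1, Rational(193, 6)))), 110) = Mul(Mul(Rational(1, 3), Pow(Rational(301, 6), -1), Add(-74, Rational(-193, 6))), 110) = Mul(Mul(Rational(1, 3), Rational(6, 301), Rational(-637, 6)), 110) = Mul(Rational(-91, 129), 110) = Rational(-10010, 129)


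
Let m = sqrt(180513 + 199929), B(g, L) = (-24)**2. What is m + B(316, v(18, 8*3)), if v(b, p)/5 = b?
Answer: 576 + sqrt(380442) ≈ 1192.8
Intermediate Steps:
v(b, p) = 5*b
B(g, L) = 576
m = sqrt(380442) ≈ 616.80
m + B(316, v(18, 8*3)) = sqrt(380442) + 576 = 576 + sqrt(380442)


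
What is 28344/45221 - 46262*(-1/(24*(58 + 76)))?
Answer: 1091584103/72715368 ≈ 15.012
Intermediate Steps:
28344/45221 - 46262*(-1/(24*(58 + 76))) = 28344*(1/45221) - 46262/(134*(-24)) = 28344/45221 - 46262/(-3216) = 28344/45221 - 46262*(-1/3216) = 28344/45221 + 23131/1608 = 1091584103/72715368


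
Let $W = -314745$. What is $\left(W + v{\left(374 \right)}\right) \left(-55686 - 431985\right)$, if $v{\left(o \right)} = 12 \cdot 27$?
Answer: $153334003491$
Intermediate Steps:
$v{\left(o \right)} = 324$
$\left(W + v{\left(374 \right)}\right) \left(-55686 - 431985\right) = \left(-314745 + 324\right) \left(-55686 - 431985\right) = \left(-314421\right) \left(-487671\right) = 153334003491$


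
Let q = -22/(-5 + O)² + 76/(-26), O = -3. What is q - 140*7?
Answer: -409039/416 ≈ -983.27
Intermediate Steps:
q = -1359/416 (q = -22/(-5 - 3)² + 76/(-26) = -22/((-8)²) + 76*(-1/26) = -22/64 - 38/13 = -22*1/64 - 38/13 = -11/32 - 38/13 = -1359/416 ≈ -3.2668)
q - 140*7 = -1359/416 - 140*7 = -1359/416 - 980 = -409039/416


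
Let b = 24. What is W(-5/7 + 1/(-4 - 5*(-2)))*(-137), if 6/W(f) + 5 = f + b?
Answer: -103572/2311 ≈ -44.817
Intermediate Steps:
W(f) = 6/(19 + f) (W(f) = 6/(-5 + (f + 24)) = 6/(-5 + (24 + f)) = 6/(19 + f))
W(-5/7 + 1/(-4 - 5*(-2)))*(-137) = (6/(19 + (-5/7 + 1/(-4 - 5*(-2)))))*(-137) = (6/(19 + (-5*⅐ - ½/(-9))))*(-137) = (6/(19 + (-5/7 - ⅑*(-½))))*(-137) = (6/(19 + (-5/7 + 1/18)))*(-137) = (6/(19 - 83/126))*(-137) = (6/(2311/126))*(-137) = (6*(126/2311))*(-137) = (756/2311)*(-137) = -103572/2311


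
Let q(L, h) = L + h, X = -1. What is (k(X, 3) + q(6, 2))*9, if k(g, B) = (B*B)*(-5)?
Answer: -333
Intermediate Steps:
k(g, B) = -5*B² (k(g, B) = B²*(-5) = -5*B²)
(k(X, 3) + q(6, 2))*9 = (-5*3² + (6 + 2))*9 = (-5*9 + 8)*9 = (-45 + 8)*9 = -37*9 = -333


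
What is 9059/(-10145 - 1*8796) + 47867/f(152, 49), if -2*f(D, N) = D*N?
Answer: -940384563/70536284 ≈ -13.332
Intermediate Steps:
f(D, N) = -D*N/2
9059/(-10145 - 1*8796) + 47867/f(152, 49) = 9059/(-10145 - 1*8796) + 47867/((-½*152*49)) = 9059/(-10145 - 8796) + 47867/(-3724) = 9059/(-18941) + 47867*(-1/3724) = 9059*(-1/18941) - 47867/3724 = -9059/18941 - 47867/3724 = -940384563/70536284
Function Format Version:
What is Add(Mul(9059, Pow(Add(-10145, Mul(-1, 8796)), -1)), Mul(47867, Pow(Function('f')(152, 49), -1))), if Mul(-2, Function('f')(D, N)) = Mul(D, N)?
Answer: Rational(-940384563, 70536284) ≈ -13.332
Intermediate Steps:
Function('f')(D, N) = Mul(Rational(-1, 2), D, N) (Function('f')(D, N) = Mul(Rational(-1, 2), Mul(D, N)) = Mul(Rational(-1, 2), D, N))
Add(Mul(9059, Pow(Add(-10145, Mul(-1, 8796)), -1)), Mul(47867, Pow(Function('f')(152, 49), -1))) = Add(Mul(9059, Pow(Add(-10145, Mul(-1, 8796)), -1)), Mul(47867, Pow(Mul(Rational(-1, 2), 152, 49), -1))) = Add(Mul(9059, Pow(Add(-10145, -8796), -1)), Mul(47867, Pow(-3724, -1))) = Add(Mul(9059, Pow(-18941, -1)), Mul(47867, Rational(-1, 3724))) = Add(Mul(9059, Rational(-1, 18941)), Rational(-47867, 3724)) = Add(Rational(-9059, 18941), Rational(-47867, 3724)) = Rational(-940384563, 70536284)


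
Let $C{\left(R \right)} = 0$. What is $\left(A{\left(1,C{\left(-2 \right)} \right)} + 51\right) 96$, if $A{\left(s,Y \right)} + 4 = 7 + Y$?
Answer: $5184$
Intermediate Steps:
$A{\left(s,Y \right)} = 3 + Y$ ($A{\left(s,Y \right)} = -4 + \left(7 + Y\right) = 3 + Y$)
$\left(A{\left(1,C{\left(-2 \right)} \right)} + 51\right) 96 = \left(\left(3 + 0\right) + 51\right) 96 = \left(3 + 51\right) 96 = 54 \cdot 96 = 5184$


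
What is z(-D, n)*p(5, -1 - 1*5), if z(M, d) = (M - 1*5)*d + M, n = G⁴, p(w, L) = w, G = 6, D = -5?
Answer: 25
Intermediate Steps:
n = 1296 (n = 6⁴ = 1296)
z(M, d) = M + d*(-5 + M) (z(M, d) = (M - 5)*d + M = (-5 + M)*d + M = d*(-5 + M) + M = M + d*(-5 + M))
z(-D, n)*p(5, -1 - 1*5) = (-1*(-5) - 5*1296 - 1*(-5)*1296)*5 = (5 - 6480 + 5*1296)*5 = (5 - 6480 + 6480)*5 = 5*5 = 25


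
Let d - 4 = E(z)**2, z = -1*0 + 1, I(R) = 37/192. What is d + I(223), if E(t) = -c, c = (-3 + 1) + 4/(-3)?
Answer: 8815/576 ≈ 15.304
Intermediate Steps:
c = -10/3 (c = -2 + 4*(-1/3) = -2 - 4/3 = -10/3 ≈ -3.3333)
I(R) = 37/192 (I(R) = 37*(1/192) = 37/192)
z = 1 (z = 0 + 1 = 1)
E(t) = 10/3 (E(t) = -1*(-10/3) = 10/3)
d = 136/9 (d = 4 + (10/3)**2 = 4 + 100/9 = 136/9 ≈ 15.111)
d + I(223) = 136/9 + 37/192 = 8815/576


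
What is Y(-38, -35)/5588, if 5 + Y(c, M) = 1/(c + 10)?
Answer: -141/156464 ≈ -0.00090117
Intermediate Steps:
Y(c, M) = -5 + 1/(10 + c) (Y(c, M) = -5 + 1/(c + 10) = -5 + 1/(10 + c))
Y(-38, -35)/5588 = ((-49 - 5*(-38))/(10 - 38))/5588 = ((-49 + 190)/(-28))*(1/5588) = -1/28*141*(1/5588) = -141/28*1/5588 = -141/156464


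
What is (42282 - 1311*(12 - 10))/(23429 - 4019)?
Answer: 1322/647 ≈ 2.0433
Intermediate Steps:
(42282 - 1311*(12 - 10))/(23429 - 4019) = (42282 - 1311*2)/19410 = (42282 - 2622)*(1/19410) = 39660*(1/19410) = 1322/647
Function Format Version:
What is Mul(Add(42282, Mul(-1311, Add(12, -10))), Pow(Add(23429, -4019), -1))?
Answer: Rational(1322, 647) ≈ 2.0433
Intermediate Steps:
Mul(Add(42282, Mul(-1311, Add(12, -10))), Pow(Add(23429, -4019), -1)) = Mul(Add(42282, Mul(-1311, 2)), Pow(19410, -1)) = Mul(Add(42282, -2622), Rational(1, 19410)) = Mul(39660, Rational(1, 19410)) = Rational(1322, 647)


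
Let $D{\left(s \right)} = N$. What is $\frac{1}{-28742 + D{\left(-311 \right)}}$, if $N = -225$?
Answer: $- \frac{1}{28967} \approx -3.4522 \cdot 10^{-5}$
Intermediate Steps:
$D{\left(s \right)} = -225$
$\frac{1}{-28742 + D{\left(-311 \right)}} = \frac{1}{-28742 - 225} = \frac{1}{-28967} = - \frac{1}{28967}$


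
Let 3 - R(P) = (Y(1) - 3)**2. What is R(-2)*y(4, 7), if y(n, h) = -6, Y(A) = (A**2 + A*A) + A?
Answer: -18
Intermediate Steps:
Y(A) = A + 2*A**2 (Y(A) = (A**2 + A**2) + A = 2*A**2 + A = A + 2*A**2)
R(P) = 3 (R(P) = 3 - (1*(1 + 2*1) - 3)**2 = 3 - (1*(1 + 2) - 3)**2 = 3 - (1*3 - 3)**2 = 3 - (3 - 3)**2 = 3 - 1*0**2 = 3 - 1*0 = 3 + 0 = 3)
R(-2)*y(4, 7) = 3*(-6) = -18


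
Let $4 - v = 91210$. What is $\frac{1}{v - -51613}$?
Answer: $- \frac{1}{39593} \approx -2.5257 \cdot 10^{-5}$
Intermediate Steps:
$v = -91206$ ($v = 4 - 91210 = -91206$)
$\frac{1}{v - -51613} = \frac{1}{-91206 - -51613} = \frac{1}{-91206 + 51613} = \frac{1}{-39593} = - \frac{1}{39593}$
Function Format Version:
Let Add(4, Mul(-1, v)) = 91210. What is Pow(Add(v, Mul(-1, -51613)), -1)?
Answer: Rational(-1, 39593) ≈ -2.5257e-5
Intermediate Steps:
v = -91206 (v = Add(4, Mul(-1, 91210)) = Add(4, -91210) = -91206)
Pow(Add(v, Mul(-1, -51613)), -1) = Pow(Add(-91206, Mul(-1, -51613)), -1) = Pow(Add(-91206, 51613), -1) = Pow(-39593, -1) = Rational(-1, 39593)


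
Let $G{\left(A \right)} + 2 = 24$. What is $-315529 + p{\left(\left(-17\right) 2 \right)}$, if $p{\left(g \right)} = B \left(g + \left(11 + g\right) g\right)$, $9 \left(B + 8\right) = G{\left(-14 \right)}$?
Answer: $- \frac{2877161}{9} \approx -3.1968 \cdot 10^{5}$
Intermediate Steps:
$G{\left(A \right)} = 22$ ($G{\left(A \right)} = -2 + 24 = 22$)
$B = - \frac{50}{9}$ ($B = -8 + \frac{1}{9} \cdot 22 = -8 + \frac{22}{9} = - \frac{50}{9} \approx -5.5556$)
$p{\left(g \right)} = - \frac{50 g}{9} - \frac{50 g \left(11 + g\right)}{9}$ ($p{\left(g \right)} = - \frac{50 \left(g + \left(11 + g\right) g\right)}{9} = - \frac{50 \left(g + g \left(11 + g\right)\right)}{9} = - \frac{50 g}{9} - \frac{50 g \left(11 + g\right)}{9}$)
$-315529 + p{\left(\left(-17\right) 2 \right)} = -315529 - \frac{50 \left(\left(-17\right) 2\right) \left(12 - 34\right)}{9} = -315529 - - \frac{1700 \left(12 - 34\right)}{9} = -315529 - \left(- \frac{1700}{9}\right) \left(-22\right) = -315529 - \frac{37400}{9} = - \frac{2877161}{9}$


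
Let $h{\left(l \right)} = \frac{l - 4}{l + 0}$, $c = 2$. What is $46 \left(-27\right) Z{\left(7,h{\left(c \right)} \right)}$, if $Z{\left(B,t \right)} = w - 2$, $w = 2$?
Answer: $0$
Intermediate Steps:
$h{\left(l \right)} = \frac{-4 + l}{l}$
$Z{\left(B,t \right)} = 0$ ($Z{\left(B,t \right)} = 2 - 2 = 0$)
$46 \left(-27\right) Z{\left(7,h{\left(c \right)} \right)} = 46 \left(-27\right) 0 = \left(-1242\right) 0 = 0$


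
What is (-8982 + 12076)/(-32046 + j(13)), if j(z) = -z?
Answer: -3094/32059 ≈ -0.096510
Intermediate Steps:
(-8982 + 12076)/(-32046 + j(13)) = (-8982 + 12076)/(-32046 - 1*13) = 3094/(-32046 - 13) = 3094/(-32059) = 3094*(-1/32059) = -3094/32059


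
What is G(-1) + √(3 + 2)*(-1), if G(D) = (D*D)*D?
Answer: -1 - √5 ≈ -3.2361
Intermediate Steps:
G(D) = D³ (G(D) = D²*D = D³)
G(-1) + √(3 + 2)*(-1) = (-1)³ + √(3 + 2)*(-1) = -1 + √5*(-1) = -1 - √5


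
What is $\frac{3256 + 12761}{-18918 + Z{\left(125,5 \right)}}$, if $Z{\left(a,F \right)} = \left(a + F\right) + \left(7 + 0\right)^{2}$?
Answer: $- \frac{16017}{18739} \approx -0.85474$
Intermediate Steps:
$Z{\left(a,F \right)} = 49 + F + a$ ($Z{\left(a,F \right)} = \left(F + a\right) + 7^{2} = \left(F + a\right) + 49 = 49 + F + a$)
$\frac{3256 + 12761}{-18918 + Z{\left(125,5 \right)}} = \frac{3256 + 12761}{-18918 + \left(49 + 5 + 125\right)} = \frac{16017}{-18918 + 179} = \frac{16017}{-18739} = 16017 \left(- \frac{1}{18739}\right) = - \frac{16017}{18739}$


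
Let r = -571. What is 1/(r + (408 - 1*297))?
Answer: -1/460 ≈ -0.0021739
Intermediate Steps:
1/(r + (408 - 1*297)) = 1/(-571 + (408 - 1*297)) = 1/(-571 + (408 - 297)) = 1/(-571 + 111) = 1/(-460) = -1/460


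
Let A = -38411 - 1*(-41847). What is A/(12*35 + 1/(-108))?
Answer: 371088/45359 ≈ 8.1811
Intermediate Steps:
A = 3436 (A = -38411 + 41847 = 3436)
A/(12*35 + 1/(-108)) = 3436/(12*35 + 1/(-108)) = 3436/(420 - 1/108) = 3436/(45359/108) = 3436*(108/45359) = 371088/45359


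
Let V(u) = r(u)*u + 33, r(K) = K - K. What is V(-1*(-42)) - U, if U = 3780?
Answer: -3747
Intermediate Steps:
r(K) = 0
V(u) = 33 (V(u) = 0*u + 33 = 0 + 33 = 33)
V(-1*(-42)) - U = 33 - 1*3780 = 33 - 3780 = -3747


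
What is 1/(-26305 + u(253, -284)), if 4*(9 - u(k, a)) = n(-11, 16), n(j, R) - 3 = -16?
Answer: -4/105171 ≈ -3.8033e-5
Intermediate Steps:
n(j, R) = -13 (n(j, R) = 3 - 16 = -13)
u(k, a) = 49/4 (u(k, a) = 9 - 1/4*(-13) = 9 + 13/4 = 49/4)
1/(-26305 + u(253, -284)) = 1/(-26305 + 49/4) = 1/(-105171/4) = -4/105171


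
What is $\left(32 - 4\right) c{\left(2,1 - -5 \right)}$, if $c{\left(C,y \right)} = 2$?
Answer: $56$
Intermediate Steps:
$\left(32 - 4\right) c{\left(2,1 - -5 \right)} = \left(32 - 4\right) 2 = 28 \cdot 2 = 56$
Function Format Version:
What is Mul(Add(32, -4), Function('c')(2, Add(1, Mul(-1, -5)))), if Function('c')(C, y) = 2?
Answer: 56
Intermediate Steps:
Mul(Add(32, -4), Function('c')(2, Add(1, Mul(-1, -5)))) = Mul(Add(32, -4), 2) = Mul(28, 2) = 56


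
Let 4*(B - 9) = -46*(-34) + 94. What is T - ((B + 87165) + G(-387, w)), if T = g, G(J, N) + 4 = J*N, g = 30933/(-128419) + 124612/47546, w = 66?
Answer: -378805171095385/6105809774 ≈ -62040.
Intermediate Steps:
g = 7265904005/3052904887 (g = 30933*(-1/128419) + 124612*(1/47546) = -30933/128419 + 62306/23773 = 7265904005/3052904887 ≈ 2.3800)
G(J, N) = -4 + J*N
B = 847/2 (B = 9 + (-46*(-34) + 94)/4 = 9 + (1564 + 94)/4 = 9 + (¼)*1658 = 9 + 829/2 = 847/2 ≈ 423.50)
T = 7265904005/3052904887 ≈ 2.3800
T - ((B + 87165) + G(-387, w)) = 7265904005/3052904887 - ((847/2 + 87165) + (-4 - 387*66)) = 7265904005/3052904887 - (175177/2 + (-4 - 25542)) = 7265904005/3052904887 - (175177/2 - 25546) = 7265904005/3052904887 - 1*124085/2 = 7265904005/3052904887 - 124085/2 = -378805171095385/6105809774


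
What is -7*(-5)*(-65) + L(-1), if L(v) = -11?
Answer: -2286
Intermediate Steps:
-7*(-5)*(-65) + L(-1) = -7*(-5)*(-65) - 11 = 35*(-65) - 11 = -2275 - 11 = -2286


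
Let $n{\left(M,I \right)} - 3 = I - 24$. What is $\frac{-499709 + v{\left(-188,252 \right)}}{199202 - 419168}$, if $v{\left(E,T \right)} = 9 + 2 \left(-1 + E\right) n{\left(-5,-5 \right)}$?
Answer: $\frac{244936}{109983} \approx 2.227$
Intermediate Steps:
$n{\left(M,I \right)} = -21 + I$ ($n{\left(M,I \right)} = 3 + \left(I - 24\right) = 3 + \left(-24 + I\right) = -21 + I$)
$v{\left(E,T \right)} = 61 - 52 E$ ($v{\left(E,T \right)} = 9 + 2 \left(-1 + E\right) \left(-21 - 5\right) = 9 + \left(-2 + 2 E\right) \left(-26\right) = 9 - \left(-52 + 52 E\right) = 61 - 52 E$)
$\frac{-499709 + v{\left(-188,252 \right)}}{199202 - 419168} = \frac{-499709 + \left(61 - -9776\right)}{199202 - 419168} = \frac{-499709 + \left(61 + 9776\right)}{-219966} = \left(-499709 + 9837\right) \left(- \frac{1}{219966}\right) = \left(-489872\right) \left(- \frac{1}{219966}\right) = \frac{244936}{109983}$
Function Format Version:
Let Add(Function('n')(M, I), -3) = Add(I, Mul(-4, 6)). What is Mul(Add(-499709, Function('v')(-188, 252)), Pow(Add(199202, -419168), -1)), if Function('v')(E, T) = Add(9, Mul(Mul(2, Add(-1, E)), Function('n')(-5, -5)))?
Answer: Rational(244936, 109983) ≈ 2.2270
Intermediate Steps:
Function('n')(M, I) = Add(-21, I) (Function('n')(M, I) = Add(3, Add(I, Mul(-4, 6))) = Add(3, Add(I, -24)) = Add(3, Add(-24, I)) = Add(-21, I))
Function('v')(E, T) = Add(61, Mul(-52, E)) (Function('v')(E, T) = Add(9, Mul(Mul(2, Add(-1, E)), Add(-21, -5))) = Add(9, Mul(Add(-2, Mul(2, E)), -26)) = Add(9, Add(52, Mul(-52, E))) = Add(61, Mul(-52, E)))
Mul(Add(-499709, Function('v')(-188, 252)), Pow(Add(199202, -419168), -1)) = Mul(Add(-499709, Add(61, Mul(-52, -188))), Pow(Add(199202, -419168), -1)) = Mul(Add(-499709, Add(61, 9776)), Pow(-219966, -1)) = Mul(Add(-499709, 9837), Rational(-1, 219966)) = Mul(-489872, Rational(-1, 219966)) = Rational(244936, 109983)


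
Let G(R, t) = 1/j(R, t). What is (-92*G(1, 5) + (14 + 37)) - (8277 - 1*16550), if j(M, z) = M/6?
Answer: 7772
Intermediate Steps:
j(M, z) = M/6 (j(M, z) = M*(1/6) = M/6)
G(R, t) = 6/R (G(R, t) = 1/(R/6) = 6/R)
(-92*G(1, 5) + (14 + 37)) - (8277 - 1*16550) = (-552/1 + (14 + 37)) - (8277 - 1*16550) = (-552 + 51) - (8277 - 16550) = (-92*6 + 51) - 1*(-8273) = (-552 + 51) + 8273 = -501 + 8273 = 7772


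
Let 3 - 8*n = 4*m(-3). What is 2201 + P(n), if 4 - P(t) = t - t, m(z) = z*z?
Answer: 2205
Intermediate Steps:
m(z) = z²
n = -33/8 (n = 3/8 - (-3)²/2 = 3/8 - 9/2 = -33/8 ≈ -4.1250)
P(t) = 4 (P(t) = 4 - (t - t) = 4 - 1*0 = 4 + 0 = 4)
2201 + P(n) = 2201 + 4 = 2205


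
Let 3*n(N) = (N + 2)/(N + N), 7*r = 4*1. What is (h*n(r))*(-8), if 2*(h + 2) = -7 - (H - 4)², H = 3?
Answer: 36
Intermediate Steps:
r = 4/7 (r = (4*1)/7 = (⅐)*4 = 4/7 ≈ 0.57143)
n(N) = (2 + N)/(6*N) (n(N) = ((N + 2)/(N + N))/3 = ((2 + N)/((2*N)))/3 = ((2 + N)*(1/(2*N)))/3 = ((2 + N)/(2*N))/3 = (2 + N)/(6*N))
h = -6 (h = -2 + (-7 - (3 - 4)²)/2 = -2 + (-7 - 1*(-1)²)/2 = -2 + (-7 - 1*1)/2 = -2 + (-7 - 1)/2 = -2 + (½)*(-8) = -2 - 4 = -6)
(h*n(r))*(-8) = -(2 + 4/7)/4/7*(-8) = -7*18/(4*7)*(-8) = -6*¾*(-8) = -9/2*(-8) = 36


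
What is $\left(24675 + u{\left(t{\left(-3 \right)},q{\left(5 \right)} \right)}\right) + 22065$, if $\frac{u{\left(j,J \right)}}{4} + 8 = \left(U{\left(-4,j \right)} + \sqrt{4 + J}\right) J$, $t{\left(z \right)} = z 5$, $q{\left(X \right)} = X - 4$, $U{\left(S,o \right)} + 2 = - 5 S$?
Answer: $46780 + 4 \sqrt{5} \approx 46789.0$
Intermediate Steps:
$U{\left(S,o \right)} = -2 - 5 S$
$q{\left(X \right)} = -4 + X$
$t{\left(z \right)} = 5 z$
$u{\left(j,J \right)} = -32 + 4 J \left(18 + \sqrt{4 + J}\right)$ ($u{\left(j,J \right)} = -32 + 4 \left(\left(-2 - -20\right) + \sqrt{4 + J}\right) J = -32 + 4 \left(\left(-2 + 20\right) + \sqrt{4 + J}\right) J = -32 + 4 \left(18 + \sqrt{4 + J}\right) J = -32 + 4 J \left(18 + \sqrt{4 + J}\right)$)
$\left(24675 + u{\left(t{\left(-3 \right)},q{\left(5 \right)} \right)}\right) + 22065 = \left(24675 + \left(-32 + 72 \left(-4 + 5\right) + 4 \left(-4 + 5\right) \sqrt{4 + \left(-4 + 5\right)}\right)\right) + 22065 = \left(24675 + \left(-32 + 72 \cdot 1 + 4 \cdot 1 \sqrt{4 + 1}\right)\right) + 22065 = \left(24675 + \left(-32 + 72 + 4 \cdot 1 \sqrt{5}\right)\right) + 22065 = \left(24675 + \left(-32 + 72 + 4 \sqrt{5}\right)\right) + 22065 = \left(24675 + \left(40 + 4 \sqrt{5}\right)\right) + 22065 = \left(24715 + 4 \sqrt{5}\right) + 22065 = 46780 + 4 \sqrt{5}$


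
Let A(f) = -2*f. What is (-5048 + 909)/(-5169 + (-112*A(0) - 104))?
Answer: 4139/5273 ≈ 0.78494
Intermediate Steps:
(-5048 + 909)/(-5169 + (-112*A(0) - 104)) = (-5048 + 909)/(-5169 + (-(-224)*0 - 104)) = -4139/(-5169 + (-112*0 - 104)) = -4139/(-5169 + (0 - 104)) = -4139/(-5169 - 104) = -4139/(-5273) = -4139*(-1/5273) = 4139/5273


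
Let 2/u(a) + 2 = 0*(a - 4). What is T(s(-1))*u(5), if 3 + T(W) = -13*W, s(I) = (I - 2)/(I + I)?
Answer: 45/2 ≈ 22.500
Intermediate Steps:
u(a) = -1 (u(a) = 2/(-2 + 0*(a - 4)) = 2/(-2 + 0*(-4 + a)) = 2/(-2 + 0) = 2/(-2) = 2*(-1/2) = -1)
s(I) = (-2 + I)/(2*I) (s(I) = (-2 + I)/((2*I)) = (-2 + I)*(1/(2*I)) = (-2 + I)/(2*I))
T(W) = -3 - 13*W
T(s(-1))*u(5) = (-3 - 13*(-2 - 1)/(2*(-1)))*(-1) = (-3 - 13*(-1)*(-3)/2)*(-1) = (-3 - 13*3/2)*(-1) = (-3 - 39/2)*(-1) = -45/2*(-1) = 45/2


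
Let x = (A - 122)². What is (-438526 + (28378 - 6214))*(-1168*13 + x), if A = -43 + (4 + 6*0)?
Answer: -4470478794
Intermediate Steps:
A = -39 (A = -43 + (4 + 0) = -43 + 4 = -39)
x = 25921 (x = (-39 - 122)² = (-161)² = 25921)
(-438526 + (28378 - 6214))*(-1168*13 + x) = (-438526 + (28378 - 6214))*(-1168*13 + 25921) = (-438526 + 22164)*(-15184 + 25921) = -416362*10737 = -4470478794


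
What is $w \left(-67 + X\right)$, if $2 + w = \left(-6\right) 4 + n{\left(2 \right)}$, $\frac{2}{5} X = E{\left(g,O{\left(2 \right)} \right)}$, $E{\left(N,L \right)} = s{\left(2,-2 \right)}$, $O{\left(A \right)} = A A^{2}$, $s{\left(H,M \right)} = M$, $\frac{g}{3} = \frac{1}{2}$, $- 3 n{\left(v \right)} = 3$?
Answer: $1944$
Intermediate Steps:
$n{\left(v \right)} = -1$ ($n{\left(v \right)} = \left(- \frac{1}{3}\right) 3 = -1$)
$g = \frac{3}{2} \approx 1.5$
$O{\left(A \right)} = A^{3}$
$E{\left(N,L \right)} = -2$
$X = -5$ ($X = \frac{5}{2} \left(-2\right) = -5$)
$w = -27$ ($w = -2 - 25 = -27$)
$w \left(-67 + X\right) = - 27 \left(-67 - 5\right) = \left(-27\right) \left(-72\right) = 1944$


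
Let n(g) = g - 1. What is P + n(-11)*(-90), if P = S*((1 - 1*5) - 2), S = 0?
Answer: 1080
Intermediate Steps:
n(g) = -1 + g
P = 0 (P = 0*((1 - 1*5) - 2) = 0*((1 - 5) - 2) = 0*(-4 - 2) = 0*(-6) = 0)
P + n(-11)*(-90) = 0 + (-1 - 11)*(-90) = 0 - 12*(-90) = 0 + 1080 = 1080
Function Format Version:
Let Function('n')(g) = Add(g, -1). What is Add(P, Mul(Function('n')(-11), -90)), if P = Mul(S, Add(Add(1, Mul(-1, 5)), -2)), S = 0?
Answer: 1080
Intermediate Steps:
Function('n')(g) = Add(-1, g)
P = 0 (P = Mul(0, Add(Add(1, Mul(-1, 5)), -2)) = Mul(0, Add(Add(1, -5), -2)) = Mul(0, Add(-4, -2)) = Mul(0, -6) = 0)
Add(P, Mul(Function('n')(-11), -90)) = Add(0, Mul(Add(-1, -11), -90)) = Add(0, Mul(-12, -90)) = Add(0, 1080) = 1080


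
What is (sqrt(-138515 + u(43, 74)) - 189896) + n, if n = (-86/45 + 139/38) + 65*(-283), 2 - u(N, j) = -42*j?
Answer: -356174623/1710 + 3*I*sqrt(15045) ≈ -2.0829e+5 + 367.97*I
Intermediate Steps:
u(N, j) = 2 + 42*j (u(N, j) = 2 - (-1)*42*j = 2 - (-42)*j = 2 + 42*j)
n = -31452463/1710 (n = (-86*1/45 + 139*(1/38)) - 18395 = (-86/45 + 139/38) - 18395 = 2987/1710 - 18395 = -31452463/1710 ≈ -18393.)
(sqrt(-138515 + u(43, 74)) - 189896) + n = (sqrt(-138515 + (2 + 42*74)) - 189896) - 31452463/1710 = (sqrt(-138515 + (2 + 3108)) - 189896) - 31452463/1710 = (sqrt(-138515 + 3110) - 189896) - 31452463/1710 = (sqrt(-135405) - 189896) - 31452463/1710 = (3*I*sqrt(15045) - 189896) - 31452463/1710 = (-189896 + 3*I*sqrt(15045)) - 31452463/1710 = -356174623/1710 + 3*I*sqrt(15045)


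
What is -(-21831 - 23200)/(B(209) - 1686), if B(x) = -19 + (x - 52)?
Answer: -45031/1548 ≈ -29.090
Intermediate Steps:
B(x) = -71 + x (B(x) = -19 + (-52 + x) = -71 + x)
-(-21831 - 23200)/(B(209) - 1686) = -(-21831 - 23200)/((-71 + 209) - 1686) = -(-45031)/(138 - 1686) = -(-45031)/(-1548) = -(-45031)*(-1)/1548 = -1*45031/1548 = -45031/1548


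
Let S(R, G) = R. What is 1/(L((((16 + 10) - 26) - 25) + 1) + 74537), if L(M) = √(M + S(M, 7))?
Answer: 74537/5555764417 - 4*I*√3/5555764417 ≈ 1.3416e-5 - 1.247e-9*I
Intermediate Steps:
L(M) = √2*√M (L(M) = √(M + M) = √(2*M) = √2*√M)
1/(L((((16 + 10) - 26) - 25) + 1) + 74537) = 1/(√2*√((((16 + 10) - 26) - 25) + 1) + 74537) = 1/(√2*√(((26 - 26) - 25) + 1) + 74537) = 1/(√2*√((0 - 25) + 1) + 74537) = 1/(√2*√(-25 + 1) + 74537) = 1/(√2*√(-24) + 74537) = 1/(√2*(2*I*√6) + 74537) = 1/(4*I*√3 + 74537) = 1/(74537 + 4*I*√3)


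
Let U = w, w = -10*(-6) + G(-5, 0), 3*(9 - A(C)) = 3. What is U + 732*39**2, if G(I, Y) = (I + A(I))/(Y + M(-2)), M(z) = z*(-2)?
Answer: 4453731/4 ≈ 1.1134e+6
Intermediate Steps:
M(z) = -2*z
A(C) = 8 (A(C) = 9 - 1/3*3 = 9 - 1 = 8)
G(I, Y) = (8 + I)/(4 + Y) (G(I, Y) = (I + 8)/(Y - 2*(-2)) = (8 + I)/(Y + 4) = (8 + I)/(4 + Y))
w = 243/4 (w = -10*(-6) + (8 - 5)/(4 + 0) = 60 + 3/4 = 243/4 ≈ 60.750)
U = 243/4 ≈ 60.750
U + 732*39**2 = 243/4 + 732*39**2 = 243/4 + 732*1521 = 243/4 + 1113372 = 4453731/4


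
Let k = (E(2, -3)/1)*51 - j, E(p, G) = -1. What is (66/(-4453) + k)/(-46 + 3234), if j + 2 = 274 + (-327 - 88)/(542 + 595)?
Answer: -816797875/8070519234 ≈ -0.10121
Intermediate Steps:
j = 308849/1137 (j = -2 + (274 + (-327 - 88)/(542 + 595)) = -2 + (274 - 415/1137) = -2 + 311123/1137 = 308849/1137 ≈ 271.63)
k = -366836/1137 (k = -1/1*51 - 1*308849/1137 = -1*1*51 - 308849/1137 = -1*51 - 308849/1137 = -51 - 308849/1137 = -366836/1137 ≈ -322.63)
(66/(-4453) + k)/(-46 + 3234) = (66/(-4453) - 366836/1137)/(-46 + 3234) = (66*(-1/4453) - 366836/1137)/3188 = (-66/4453 - 366836/1137)*(1/3188) = -1633595750/5063061*1/3188 = -816797875/8070519234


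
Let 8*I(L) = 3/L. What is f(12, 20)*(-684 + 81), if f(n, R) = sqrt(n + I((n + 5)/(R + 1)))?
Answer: -603*sqrt(57630)/68 ≈ -2128.8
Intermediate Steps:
I(L) = 3/(8*L) (I(L) = (3/L)/8 = 3/(8*L))
f(n, R) = sqrt(n + 3*(1 + R)/(8*(5 + n))) (f(n, R) = sqrt(n + 3/(8*(((n + 5)/(R + 1))))) = sqrt(n + 3/(8*(((5 + n)/(1 + R))))) = sqrt(n + 3*((1 + R)/(5 + n))/8) = sqrt(n + 3*(1 + R)/(8*(5 + n))))
f(12, 20)*(-684 + 81) = sqrt(12 + 3*(1 + 20)/(8*(5 + 12)))*(-684 + 81) = sqrt(12 + (3/8)*21/17)*(-603) = sqrt(12 + (3/8)*(1/17)*21)*(-603) = sqrt(12 + 63/136)*(-603) = sqrt(1695/136)*(-603) = (sqrt(57630)/68)*(-603) = -603*sqrt(57630)/68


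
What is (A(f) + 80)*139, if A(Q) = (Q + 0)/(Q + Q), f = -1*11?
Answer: 22379/2 ≈ 11190.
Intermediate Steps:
f = -11
A(Q) = 1/2 (A(Q) = Q/((2*Q)) = Q*(1/(2*Q)) = 1/2)
(A(f) + 80)*139 = (1/2 + 80)*139 = (161/2)*139 = 22379/2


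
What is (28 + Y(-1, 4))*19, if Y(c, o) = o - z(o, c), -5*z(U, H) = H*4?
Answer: 2964/5 ≈ 592.80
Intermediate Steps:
z(U, H) = -4*H/5 (z(U, H) = -H*4/5 = -4*H/5)
Y(c, o) = o + 4*c/5 (Y(c, o) = o - (-4)*c/5 = o + 4*c/5)
(28 + Y(-1, 4))*19 = (28 + (4 + (⅘)*(-1)))*19 = (28 + (4 - ⅘))*19 = (28 + 16/5)*19 = (156/5)*19 = 2964/5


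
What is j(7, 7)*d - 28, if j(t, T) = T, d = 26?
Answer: 154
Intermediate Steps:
j(7, 7)*d - 28 = 7*26 - 28 = 182 - 28 = 154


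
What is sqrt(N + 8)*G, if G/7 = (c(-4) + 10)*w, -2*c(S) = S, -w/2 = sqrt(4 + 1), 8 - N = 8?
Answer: -336*sqrt(10) ≈ -1062.5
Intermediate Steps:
N = 0 (N = 8 - 1*8 = 8 - 8 = 0)
w = -2*sqrt(5) (w = -2*sqrt(4 + 1) = -2*sqrt(5) ≈ -4.4721)
c(S) = -S/2
G = -168*sqrt(5) (G = 7*((-1/2*(-4) + 10)*(-2*sqrt(5))) = 7*((2 + 10)*(-2*sqrt(5))) = 7*(12*(-2*sqrt(5))) = 7*(-24*sqrt(5)) = -168*sqrt(5) ≈ -375.66)
sqrt(N + 8)*G = sqrt(0 + 8)*(-168*sqrt(5)) = sqrt(8)*(-168*sqrt(5)) = (2*sqrt(2))*(-168*sqrt(5)) = -336*sqrt(10)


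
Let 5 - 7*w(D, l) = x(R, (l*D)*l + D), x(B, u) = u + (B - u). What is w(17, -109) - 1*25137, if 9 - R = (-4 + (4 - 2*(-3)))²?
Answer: -175927/7 ≈ -25132.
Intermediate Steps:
R = -27 (R = 9 - (-4 + (4 - 2*(-3)))² = 9 - (-4 + (4 + 6))² = 9 - (-4 + 10)² = 9 - 1*6² = 9 - 1*36 = 9 - 36 = -27)
x(B, u) = B
w(D, l) = 32/7 (w(D, l) = 5/7 - ⅐*(-27) = 5/7 + 27/7 = 32/7)
w(17, -109) - 1*25137 = 32/7 - 1*25137 = 32/7 - 25137 = -175927/7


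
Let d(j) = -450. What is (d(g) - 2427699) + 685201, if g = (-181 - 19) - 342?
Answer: -1742948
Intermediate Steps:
g = -542 (g = -200 - 342 = -542)
(d(g) - 2427699) + 685201 = (-450 - 2427699) + 685201 = -2428149 + 685201 = -1742948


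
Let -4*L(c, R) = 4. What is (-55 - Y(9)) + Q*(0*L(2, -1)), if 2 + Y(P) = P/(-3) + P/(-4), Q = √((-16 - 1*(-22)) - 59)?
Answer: -191/4 ≈ -47.750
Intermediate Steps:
L(c, R) = -1 (L(c, R) = -¼*4 = -1)
Q = I*√53 (Q = √((-16 + 22) - 59) = √(6 - 59) = √(-53) = I*√53 ≈ 7.2801*I)
Y(P) = -2 - 7*P/12 (Y(P) = -2 + (P/(-3) + P/(-4)) = -2 + (P*(-⅓) + P*(-¼)) = -2 + (-P/3 - P/4) = -2 - 7*P/12)
(-55 - Y(9)) + Q*(0*L(2, -1)) = (-55 - (-2 - 7/12*9)) + (I*√53)*(0*(-1)) = (-55 - (-2 - 21/4)) + (I*√53)*0 = (-55 - 1*(-29/4)) + 0 = (-55 + 29/4) + 0 = -191/4 + 0 = -191/4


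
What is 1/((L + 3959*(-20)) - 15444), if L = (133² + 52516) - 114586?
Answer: -1/139005 ≈ -7.1940e-6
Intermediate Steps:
L = -44381 (L = (17689 + 52516) - 114586 = 70205 - 114586 = -44381)
1/((L + 3959*(-20)) - 15444) = 1/((-44381 + 3959*(-20)) - 15444) = 1/((-44381 - 79180) - 15444) = 1/(-123561 - 15444) = 1/(-139005) = -1/139005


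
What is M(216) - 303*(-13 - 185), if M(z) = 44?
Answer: 60038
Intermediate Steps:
M(216) - 303*(-13 - 185) = 44 - 303*(-13 - 185) = 44 - 303*(-198) = 44 - 1*(-59994) = 44 + 59994 = 60038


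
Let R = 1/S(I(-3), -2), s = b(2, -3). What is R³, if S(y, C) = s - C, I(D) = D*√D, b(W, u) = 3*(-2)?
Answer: -1/64 ≈ -0.015625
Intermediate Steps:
b(W, u) = -6
I(D) = D^(3/2)
s = -6
S(y, C) = -6 - C
R = -¼ (R = 1/(-6 - 1*(-2)) = 1/(-6 + 2) = 1/(-4) = -¼ ≈ -0.25000)
R³ = (-¼)³ = -1/64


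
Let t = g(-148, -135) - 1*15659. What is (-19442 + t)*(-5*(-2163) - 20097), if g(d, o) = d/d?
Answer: 325798200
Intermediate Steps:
g(d, o) = 1
t = -15658 (t = 1 - 1*15659 = 1 - 15659 = -15658)
(-19442 + t)*(-5*(-2163) - 20097) = (-19442 - 15658)*(-5*(-2163) - 20097) = -35100*(10815 - 20097) = -35100*(-9282) = 325798200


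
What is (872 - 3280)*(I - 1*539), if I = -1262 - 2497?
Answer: 10349584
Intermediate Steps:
I = -3759
(872 - 3280)*(I - 1*539) = (872 - 3280)*(-3759 - 1*539) = -2408*(-3759 - 539) = -2408*(-4298) = 10349584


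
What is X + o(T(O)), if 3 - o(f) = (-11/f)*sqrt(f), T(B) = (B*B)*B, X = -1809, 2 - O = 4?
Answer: -1806 - 11*I*sqrt(2)/4 ≈ -1806.0 - 3.8891*I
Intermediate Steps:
O = -2 (O = 2 - 1*4 = 2 - 4 = -2)
T(B) = B**3 (T(B) = B**2*B = B**3)
o(f) = 3 + 11/sqrt(f) (o(f) = 3 - (-11/f)*sqrt(f) = 3 - (-11)/sqrt(f) = 3 + 11/sqrt(f))
X + o(T(O)) = -1809 + (3 + 11/sqrt((-2)**3)) = -1809 + (3 + 11/sqrt(-8)) = -1809 + (3 + 11*(-I*sqrt(2)/4)) = -1809 + (3 - 11*I*sqrt(2)/4) = -1806 - 11*I*sqrt(2)/4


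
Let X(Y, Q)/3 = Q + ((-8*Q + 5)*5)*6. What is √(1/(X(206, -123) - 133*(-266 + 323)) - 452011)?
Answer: I*√742509836269635/40530 ≈ 672.32*I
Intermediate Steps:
X(Y, Q) = 450 - 717*Q (X(Y, Q) = 3*(Q + ((-8*Q + 5)*5)*6) = 3*(Q + ((5 - 8*Q)*5)*6) = 3*(Q + (25 - 40*Q)*6) = 3*(Q + (150 - 240*Q)) = 3*(150 - 239*Q) = 450 - 717*Q)
√(1/(X(206, -123) - 133*(-266 + 323)) - 452011) = √(1/((450 - 717*(-123)) - 133*(-266 + 323)) - 452011) = √(1/((450 + 88191) - 133*57) - 452011) = √(1/(88641 - 7581) - 452011) = √(1/81060 - 452011) = √(-36640011659/81060) = I*√742509836269635/40530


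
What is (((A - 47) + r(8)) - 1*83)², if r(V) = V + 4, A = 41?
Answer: 5929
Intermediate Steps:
r(V) = 4 + V
(((A - 47) + r(8)) - 1*83)² = (((41 - 47) + (4 + 8)) - 1*83)² = ((-6 + 12) - 83)² = (6 - 83)² = (-77)² = 5929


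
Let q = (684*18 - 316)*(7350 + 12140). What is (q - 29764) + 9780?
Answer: 233782056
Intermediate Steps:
q = 233802040 (q = (12312 - 316)*19490 = 11996*19490 = 233802040)
(q - 29764) + 9780 = (233802040 - 29764) + 9780 = 233772276 + 9780 = 233782056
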